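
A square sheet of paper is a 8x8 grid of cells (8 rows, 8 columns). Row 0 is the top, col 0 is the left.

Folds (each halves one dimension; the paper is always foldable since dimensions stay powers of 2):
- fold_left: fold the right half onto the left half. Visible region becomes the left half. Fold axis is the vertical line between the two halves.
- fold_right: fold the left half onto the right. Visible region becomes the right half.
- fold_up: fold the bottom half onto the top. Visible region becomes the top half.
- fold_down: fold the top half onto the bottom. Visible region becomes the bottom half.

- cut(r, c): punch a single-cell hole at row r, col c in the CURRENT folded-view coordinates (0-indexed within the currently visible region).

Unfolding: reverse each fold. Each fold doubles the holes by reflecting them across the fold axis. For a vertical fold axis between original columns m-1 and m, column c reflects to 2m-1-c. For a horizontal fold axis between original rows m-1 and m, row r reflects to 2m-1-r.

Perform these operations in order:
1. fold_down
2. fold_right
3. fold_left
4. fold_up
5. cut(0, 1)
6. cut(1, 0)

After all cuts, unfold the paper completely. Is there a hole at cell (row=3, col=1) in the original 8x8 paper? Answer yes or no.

Op 1 fold_down: fold axis h@4; visible region now rows[4,8) x cols[0,8) = 4x8
Op 2 fold_right: fold axis v@4; visible region now rows[4,8) x cols[4,8) = 4x4
Op 3 fold_left: fold axis v@6; visible region now rows[4,8) x cols[4,6) = 4x2
Op 4 fold_up: fold axis h@6; visible region now rows[4,6) x cols[4,6) = 2x2
Op 5 cut(0, 1): punch at orig (4,5); cuts so far [(4, 5)]; region rows[4,6) x cols[4,6) = 2x2
Op 6 cut(1, 0): punch at orig (5,4); cuts so far [(4, 5), (5, 4)]; region rows[4,6) x cols[4,6) = 2x2
Unfold 1 (reflect across h@6): 4 holes -> [(4, 5), (5, 4), (6, 4), (7, 5)]
Unfold 2 (reflect across v@6): 8 holes -> [(4, 5), (4, 6), (5, 4), (5, 7), (6, 4), (6, 7), (7, 5), (7, 6)]
Unfold 3 (reflect across v@4): 16 holes -> [(4, 1), (4, 2), (4, 5), (4, 6), (5, 0), (5, 3), (5, 4), (5, 7), (6, 0), (6, 3), (6, 4), (6, 7), (7, 1), (7, 2), (7, 5), (7, 6)]
Unfold 4 (reflect across h@4): 32 holes -> [(0, 1), (0, 2), (0, 5), (0, 6), (1, 0), (1, 3), (1, 4), (1, 7), (2, 0), (2, 3), (2, 4), (2, 7), (3, 1), (3, 2), (3, 5), (3, 6), (4, 1), (4, 2), (4, 5), (4, 6), (5, 0), (5, 3), (5, 4), (5, 7), (6, 0), (6, 3), (6, 4), (6, 7), (7, 1), (7, 2), (7, 5), (7, 6)]
Holes: [(0, 1), (0, 2), (0, 5), (0, 6), (1, 0), (1, 3), (1, 4), (1, 7), (2, 0), (2, 3), (2, 4), (2, 7), (3, 1), (3, 2), (3, 5), (3, 6), (4, 1), (4, 2), (4, 5), (4, 6), (5, 0), (5, 3), (5, 4), (5, 7), (6, 0), (6, 3), (6, 4), (6, 7), (7, 1), (7, 2), (7, 5), (7, 6)]

Answer: yes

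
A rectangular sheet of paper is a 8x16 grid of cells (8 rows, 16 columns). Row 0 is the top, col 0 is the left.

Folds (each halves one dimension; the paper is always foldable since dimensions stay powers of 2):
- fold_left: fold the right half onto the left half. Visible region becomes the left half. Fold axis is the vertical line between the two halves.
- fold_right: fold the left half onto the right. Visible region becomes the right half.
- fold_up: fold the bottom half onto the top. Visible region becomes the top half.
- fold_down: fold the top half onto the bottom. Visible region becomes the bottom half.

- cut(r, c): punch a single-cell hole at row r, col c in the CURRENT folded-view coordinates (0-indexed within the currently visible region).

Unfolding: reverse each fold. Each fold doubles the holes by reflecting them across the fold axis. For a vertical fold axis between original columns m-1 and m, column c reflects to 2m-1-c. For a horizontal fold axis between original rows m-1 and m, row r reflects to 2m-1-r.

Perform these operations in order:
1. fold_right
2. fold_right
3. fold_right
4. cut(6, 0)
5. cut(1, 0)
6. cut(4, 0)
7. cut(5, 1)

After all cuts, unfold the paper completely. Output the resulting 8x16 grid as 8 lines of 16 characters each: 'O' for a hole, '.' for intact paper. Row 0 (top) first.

Op 1 fold_right: fold axis v@8; visible region now rows[0,8) x cols[8,16) = 8x8
Op 2 fold_right: fold axis v@12; visible region now rows[0,8) x cols[12,16) = 8x4
Op 3 fold_right: fold axis v@14; visible region now rows[0,8) x cols[14,16) = 8x2
Op 4 cut(6, 0): punch at orig (6,14); cuts so far [(6, 14)]; region rows[0,8) x cols[14,16) = 8x2
Op 5 cut(1, 0): punch at orig (1,14); cuts so far [(1, 14), (6, 14)]; region rows[0,8) x cols[14,16) = 8x2
Op 6 cut(4, 0): punch at orig (4,14); cuts so far [(1, 14), (4, 14), (6, 14)]; region rows[0,8) x cols[14,16) = 8x2
Op 7 cut(5, 1): punch at orig (5,15); cuts so far [(1, 14), (4, 14), (5, 15), (6, 14)]; region rows[0,8) x cols[14,16) = 8x2
Unfold 1 (reflect across v@14): 8 holes -> [(1, 13), (1, 14), (4, 13), (4, 14), (5, 12), (5, 15), (6, 13), (6, 14)]
Unfold 2 (reflect across v@12): 16 holes -> [(1, 9), (1, 10), (1, 13), (1, 14), (4, 9), (4, 10), (4, 13), (4, 14), (5, 8), (5, 11), (5, 12), (5, 15), (6, 9), (6, 10), (6, 13), (6, 14)]
Unfold 3 (reflect across v@8): 32 holes -> [(1, 1), (1, 2), (1, 5), (1, 6), (1, 9), (1, 10), (1, 13), (1, 14), (4, 1), (4, 2), (4, 5), (4, 6), (4, 9), (4, 10), (4, 13), (4, 14), (5, 0), (5, 3), (5, 4), (5, 7), (5, 8), (5, 11), (5, 12), (5, 15), (6, 1), (6, 2), (6, 5), (6, 6), (6, 9), (6, 10), (6, 13), (6, 14)]

Answer: ................
.OO..OO..OO..OO.
................
................
.OO..OO..OO..OO.
O..OO..OO..OO..O
.OO..OO..OO..OO.
................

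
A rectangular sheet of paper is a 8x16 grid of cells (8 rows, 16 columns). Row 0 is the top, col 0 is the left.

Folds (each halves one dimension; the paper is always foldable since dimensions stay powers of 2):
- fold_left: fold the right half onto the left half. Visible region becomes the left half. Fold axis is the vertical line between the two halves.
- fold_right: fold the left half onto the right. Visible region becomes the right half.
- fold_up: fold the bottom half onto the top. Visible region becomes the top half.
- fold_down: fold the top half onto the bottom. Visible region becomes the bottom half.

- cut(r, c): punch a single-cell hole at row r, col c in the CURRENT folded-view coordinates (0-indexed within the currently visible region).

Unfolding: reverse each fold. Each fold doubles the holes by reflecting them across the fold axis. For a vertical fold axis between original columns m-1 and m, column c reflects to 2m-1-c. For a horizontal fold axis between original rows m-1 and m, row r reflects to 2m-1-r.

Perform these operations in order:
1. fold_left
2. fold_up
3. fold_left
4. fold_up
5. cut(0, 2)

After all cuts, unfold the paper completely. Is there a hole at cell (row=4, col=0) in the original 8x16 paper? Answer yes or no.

Answer: no

Derivation:
Op 1 fold_left: fold axis v@8; visible region now rows[0,8) x cols[0,8) = 8x8
Op 2 fold_up: fold axis h@4; visible region now rows[0,4) x cols[0,8) = 4x8
Op 3 fold_left: fold axis v@4; visible region now rows[0,4) x cols[0,4) = 4x4
Op 4 fold_up: fold axis h@2; visible region now rows[0,2) x cols[0,4) = 2x4
Op 5 cut(0, 2): punch at orig (0,2); cuts so far [(0, 2)]; region rows[0,2) x cols[0,4) = 2x4
Unfold 1 (reflect across h@2): 2 holes -> [(0, 2), (3, 2)]
Unfold 2 (reflect across v@4): 4 holes -> [(0, 2), (0, 5), (3, 2), (3, 5)]
Unfold 3 (reflect across h@4): 8 holes -> [(0, 2), (0, 5), (3, 2), (3, 5), (4, 2), (4, 5), (7, 2), (7, 5)]
Unfold 4 (reflect across v@8): 16 holes -> [(0, 2), (0, 5), (0, 10), (0, 13), (3, 2), (3, 5), (3, 10), (3, 13), (4, 2), (4, 5), (4, 10), (4, 13), (7, 2), (7, 5), (7, 10), (7, 13)]
Holes: [(0, 2), (0, 5), (0, 10), (0, 13), (3, 2), (3, 5), (3, 10), (3, 13), (4, 2), (4, 5), (4, 10), (4, 13), (7, 2), (7, 5), (7, 10), (7, 13)]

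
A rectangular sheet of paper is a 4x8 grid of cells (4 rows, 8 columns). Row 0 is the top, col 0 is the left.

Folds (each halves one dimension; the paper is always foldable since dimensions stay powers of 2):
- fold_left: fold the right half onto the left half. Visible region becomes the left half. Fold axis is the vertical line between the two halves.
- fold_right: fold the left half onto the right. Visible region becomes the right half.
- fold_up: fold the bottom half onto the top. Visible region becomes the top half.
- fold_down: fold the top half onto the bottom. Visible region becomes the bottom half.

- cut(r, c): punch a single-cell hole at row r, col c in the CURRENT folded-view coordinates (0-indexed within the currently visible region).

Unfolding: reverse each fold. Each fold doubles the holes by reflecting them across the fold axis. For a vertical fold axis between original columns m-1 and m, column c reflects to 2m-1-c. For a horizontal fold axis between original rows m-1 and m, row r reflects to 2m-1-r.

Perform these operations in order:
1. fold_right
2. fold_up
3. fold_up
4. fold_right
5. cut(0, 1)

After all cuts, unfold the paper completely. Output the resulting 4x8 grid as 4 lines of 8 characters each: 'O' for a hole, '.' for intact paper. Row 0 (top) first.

Answer: O..OO..O
O..OO..O
O..OO..O
O..OO..O

Derivation:
Op 1 fold_right: fold axis v@4; visible region now rows[0,4) x cols[4,8) = 4x4
Op 2 fold_up: fold axis h@2; visible region now rows[0,2) x cols[4,8) = 2x4
Op 3 fold_up: fold axis h@1; visible region now rows[0,1) x cols[4,8) = 1x4
Op 4 fold_right: fold axis v@6; visible region now rows[0,1) x cols[6,8) = 1x2
Op 5 cut(0, 1): punch at orig (0,7); cuts so far [(0, 7)]; region rows[0,1) x cols[6,8) = 1x2
Unfold 1 (reflect across v@6): 2 holes -> [(0, 4), (0, 7)]
Unfold 2 (reflect across h@1): 4 holes -> [(0, 4), (0, 7), (1, 4), (1, 7)]
Unfold 3 (reflect across h@2): 8 holes -> [(0, 4), (0, 7), (1, 4), (1, 7), (2, 4), (2, 7), (3, 4), (3, 7)]
Unfold 4 (reflect across v@4): 16 holes -> [(0, 0), (0, 3), (0, 4), (0, 7), (1, 0), (1, 3), (1, 4), (1, 7), (2, 0), (2, 3), (2, 4), (2, 7), (3, 0), (3, 3), (3, 4), (3, 7)]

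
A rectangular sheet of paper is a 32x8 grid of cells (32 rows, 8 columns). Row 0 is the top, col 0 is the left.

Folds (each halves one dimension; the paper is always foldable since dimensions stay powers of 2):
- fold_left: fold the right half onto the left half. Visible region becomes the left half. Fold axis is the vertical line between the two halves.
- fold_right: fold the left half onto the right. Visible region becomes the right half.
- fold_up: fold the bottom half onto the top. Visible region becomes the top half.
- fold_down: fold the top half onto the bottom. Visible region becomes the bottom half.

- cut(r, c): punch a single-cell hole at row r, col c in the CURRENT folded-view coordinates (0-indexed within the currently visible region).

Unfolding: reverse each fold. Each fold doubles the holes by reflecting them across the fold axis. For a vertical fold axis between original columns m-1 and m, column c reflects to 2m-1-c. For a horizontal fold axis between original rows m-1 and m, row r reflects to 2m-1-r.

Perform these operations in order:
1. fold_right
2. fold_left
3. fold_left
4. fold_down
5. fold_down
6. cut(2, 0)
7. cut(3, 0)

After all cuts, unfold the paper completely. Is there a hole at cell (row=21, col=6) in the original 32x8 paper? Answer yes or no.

Answer: yes

Derivation:
Op 1 fold_right: fold axis v@4; visible region now rows[0,32) x cols[4,8) = 32x4
Op 2 fold_left: fold axis v@6; visible region now rows[0,32) x cols[4,6) = 32x2
Op 3 fold_left: fold axis v@5; visible region now rows[0,32) x cols[4,5) = 32x1
Op 4 fold_down: fold axis h@16; visible region now rows[16,32) x cols[4,5) = 16x1
Op 5 fold_down: fold axis h@24; visible region now rows[24,32) x cols[4,5) = 8x1
Op 6 cut(2, 0): punch at orig (26,4); cuts so far [(26, 4)]; region rows[24,32) x cols[4,5) = 8x1
Op 7 cut(3, 0): punch at orig (27,4); cuts so far [(26, 4), (27, 4)]; region rows[24,32) x cols[4,5) = 8x1
Unfold 1 (reflect across h@24): 4 holes -> [(20, 4), (21, 4), (26, 4), (27, 4)]
Unfold 2 (reflect across h@16): 8 holes -> [(4, 4), (5, 4), (10, 4), (11, 4), (20, 4), (21, 4), (26, 4), (27, 4)]
Unfold 3 (reflect across v@5): 16 holes -> [(4, 4), (4, 5), (5, 4), (5, 5), (10, 4), (10, 5), (11, 4), (11, 5), (20, 4), (20, 5), (21, 4), (21, 5), (26, 4), (26, 5), (27, 4), (27, 5)]
Unfold 4 (reflect across v@6): 32 holes -> [(4, 4), (4, 5), (4, 6), (4, 7), (5, 4), (5, 5), (5, 6), (5, 7), (10, 4), (10, 5), (10, 6), (10, 7), (11, 4), (11, 5), (11, 6), (11, 7), (20, 4), (20, 5), (20, 6), (20, 7), (21, 4), (21, 5), (21, 6), (21, 7), (26, 4), (26, 5), (26, 6), (26, 7), (27, 4), (27, 5), (27, 6), (27, 7)]
Unfold 5 (reflect across v@4): 64 holes -> [(4, 0), (4, 1), (4, 2), (4, 3), (4, 4), (4, 5), (4, 6), (4, 7), (5, 0), (5, 1), (5, 2), (5, 3), (5, 4), (5, 5), (5, 6), (5, 7), (10, 0), (10, 1), (10, 2), (10, 3), (10, 4), (10, 5), (10, 6), (10, 7), (11, 0), (11, 1), (11, 2), (11, 3), (11, 4), (11, 5), (11, 6), (11, 7), (20, 0), (20, 1), (20, 2), (20, 3), (20, 4), (20, 5), (20, 6), (20, 7), (21, 0), (21, 1), (21, 2), (21, 3), (21, 4), (21, 5), (21, 6), (21, 7), (26, 0), (26, 1), (26, 2), (26, 3), (26, 4), (26, 5), (26, 6), (26, 7), (27, 0), (27, 1), (27, 2), (27, 3), (27, 4), (27, 5), (27, 6), (27, 7)]
Holes: [(4, 0), (4, 1), (4, 2), (4, 3), (4, 4), (4, 5), (4, 6), (4, 7), (5, 0), (5, 1), (5, 2), (5, 3), (5, 4), (5, 5), (5, 6), (5, 7), (10, 0), (10, 1), (10, 2), (10, 3), (10, 4), (10, 5), (10, 6), (10, 7), (11, 0), (11, 1), (11, 2), (11, 3), (11, 4), (11, 5), (11, 6), (11, 7), (20, 0), (20, 1), (20, 2), (20, 3), (20, 4), (20, 5), (20, 6), (20, 7), (21, 0), (21, 1), (21, 2), (21, 3), (21, 4), (21, 5), (21, 6), (21, 7), (26, 0), (26, 1), (26, 2), (26, 3), (26, 4), (26, 5), (26, 6), (26, 7), (27, 0), (27, 1), (27, 2), (27, 3), (27, 4), (27, 5), (27, 6), (27, 7)]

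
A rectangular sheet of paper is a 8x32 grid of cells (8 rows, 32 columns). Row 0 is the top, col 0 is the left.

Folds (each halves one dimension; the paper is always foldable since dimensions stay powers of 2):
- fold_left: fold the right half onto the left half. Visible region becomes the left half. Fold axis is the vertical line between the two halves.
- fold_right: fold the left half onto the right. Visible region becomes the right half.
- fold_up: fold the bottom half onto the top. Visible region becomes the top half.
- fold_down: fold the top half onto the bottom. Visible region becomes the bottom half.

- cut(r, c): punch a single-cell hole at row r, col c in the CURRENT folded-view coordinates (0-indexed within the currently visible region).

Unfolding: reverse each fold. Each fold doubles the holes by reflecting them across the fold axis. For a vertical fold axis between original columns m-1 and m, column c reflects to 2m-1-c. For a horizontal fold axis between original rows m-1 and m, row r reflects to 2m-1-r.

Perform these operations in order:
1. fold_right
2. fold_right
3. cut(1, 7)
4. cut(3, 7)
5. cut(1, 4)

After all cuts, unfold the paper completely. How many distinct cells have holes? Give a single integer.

Op 1 fold_right: fold axis v@16; visible region now rows[0,8) x cols[16,32) = 8x16
Op 2 fold_right: fold axis v@24; visible region now rows[0,8) x cols[24,32) = 8x8
Op 3 cut(1, 7): punch at orig (1,31); cuts so far [(1, 31)]; region rows[0,8) x cols[24,32) = 8x8
Op 4 cut(3, 7): punch at orig (3,31); cuts so far [(1, 31), (3, 31)]; region rows[0,8) x cols[24,32) = 8x8
Op 5 cut(1, 4): punch at orig (1,28); cuts so far [(1, 28), (1, 31), (3, 31)]; region rows[0,8) x cols[24,32) = 8x8
Unfold 1 (reflect across v@24): 6 holes -> [(1, 16), (1, 19), (1, 28), (1, 31), (3, 16), (3, 31)]
Unfold 2 (reflect across v@16): 12 holes -> [(1, 0), (1, 3), (1, 12), (1, 15), (1, 16), (1, 19), (1, 28), (1, 31), (3, 0), (3, 15), (3, 16), (3, 31)]

Answer: 12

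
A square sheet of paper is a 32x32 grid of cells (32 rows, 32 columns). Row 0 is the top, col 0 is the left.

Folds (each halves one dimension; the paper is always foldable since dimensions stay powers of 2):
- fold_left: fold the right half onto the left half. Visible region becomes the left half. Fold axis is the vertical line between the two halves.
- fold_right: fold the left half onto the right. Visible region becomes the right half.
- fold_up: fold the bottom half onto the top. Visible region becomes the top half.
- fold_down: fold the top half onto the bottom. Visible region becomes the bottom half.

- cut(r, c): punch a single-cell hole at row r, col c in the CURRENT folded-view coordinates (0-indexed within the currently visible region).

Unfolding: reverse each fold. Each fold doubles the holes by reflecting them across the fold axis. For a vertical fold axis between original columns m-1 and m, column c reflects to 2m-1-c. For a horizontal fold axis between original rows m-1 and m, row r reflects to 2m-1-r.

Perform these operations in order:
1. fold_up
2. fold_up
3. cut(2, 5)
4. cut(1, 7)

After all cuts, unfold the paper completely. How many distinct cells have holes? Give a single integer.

Answer: 8

Derivation:
Op 1 fold_up: fold axis h@16; visible region now rows[0,16) x cols[0,32) = 16x32
Op 2 fold_up: fold axis h@8; visible region now rows[0,8) x cols[0,32) = 8x32
Op 3 cut(2, 5): punch at orig (2,5); cuts so far [(2, 5)]; region rows[0,8) x cols[0,32) = 8x32
Op 4 cut(1, 7): punch at orig (1,7); cuts so far [(1, 7), (2, 5)]; region rows[0,8) x cols[0,32) = 8x32
Unfold 1 (reflect across h@8): 4 holes -> [(1, 7), (2, 5), (13, 5), (14, 7)]
Unfold 2 (reflect across h@16): 8 holes -> [(1, 7), (2, 5), (13, 5), (14, 7), (17, 7), (18, 5), (29, 5), (30, 7)]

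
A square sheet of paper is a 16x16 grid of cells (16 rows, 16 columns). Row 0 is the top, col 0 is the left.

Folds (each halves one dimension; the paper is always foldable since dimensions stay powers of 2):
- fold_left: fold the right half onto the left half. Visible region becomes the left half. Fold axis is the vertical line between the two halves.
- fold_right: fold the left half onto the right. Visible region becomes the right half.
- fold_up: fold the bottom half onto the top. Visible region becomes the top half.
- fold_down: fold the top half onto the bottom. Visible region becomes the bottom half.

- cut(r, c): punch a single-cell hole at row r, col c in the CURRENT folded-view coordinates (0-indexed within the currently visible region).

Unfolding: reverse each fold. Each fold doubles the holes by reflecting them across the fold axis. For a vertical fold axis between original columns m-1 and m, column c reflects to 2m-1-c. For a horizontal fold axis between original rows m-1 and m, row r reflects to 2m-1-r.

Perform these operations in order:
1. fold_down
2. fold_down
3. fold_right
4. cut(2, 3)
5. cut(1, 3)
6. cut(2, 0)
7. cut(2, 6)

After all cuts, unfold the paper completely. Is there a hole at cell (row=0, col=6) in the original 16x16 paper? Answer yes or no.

Answer: no

Derivation:
Op 1 fold_down: fold axis h@8; visible region now rows[8,16) x cols[0,16) = 8x16
Op 2 fold_down: fold axis h@12; visible region now rows[12,16) x cols[0,16) = 4x16
Op 3 fold_right: fold axis v@8; visible region now rows[12,16) x cols[8,16) = 4x8
Op 4 cut(2, 3): punch at orig (14,11); cuts so far [(14, 11)]; region rows[12,16) x cols[8,16) = 4x8
Op 5 cut(1, 3): punch at orig (13,11); cuts so far [(13, 11), (14, 11)]; region rows[12,16) x cols[8,16) = 4x8
Op 6 cut(2, 0): punch at orig (14,8); cuts so far [(13, 11), (14, 8), (14, 11)]; region rows[12,16) x cols[8,16) = 4x8
Op 7 cut(2, 6): punch at orig (14,14); cuts so far [(13, 11), (14, 8), (14, 11), (14, 14)]; region rows[12,16) x cols[8,16) = 4x8
Unfold 1 (reflect across v@8): 8 holes -> [(13, 4), (13, 11), (14, 1), (14, 4), (14, 7), (14, 8), (14, 11), (14, 14)]
Unfold 2 (reflect across h@12): 16 holes -> [(9, 1), (9, 4), (9, 7), (9, 8), (9, 11), (9, 14), (10, 4), (10, 11), (13, 4), (13, 11), (14, 1), (14, 4), (14, 7), (14, 8), (14, 11), (14, 14)]
Unfold 3 (reflect across h@8): 32 holes -> [(1, 1), (1, 4), (1, 7), (1, 8), (1, 11), (1, 14), (2, 4), (2, 11), (5, 4), (5, 11), (6, 1), (6, 4), (6, 7), (6, 8), (6, 11), (6, 14), (9, 1), (9, 4), (9, 7), (9, 8), (9, 11), (9, 14), (10, 4), (10, 11), (13, 4), (13, 11), (14, 1), (14, 4), (14, 7), (14, 8), (14, 11), (14, 14)]
Holes: [(1, 1), (1, 4), (1, 7), (1, 8), (1, 11), (1, 14), (2, 4), (2, 11), (5, 4), (5, 11), (6, 1), (6, 4), (6, 7), (6, 8), (6, 11), (6, 14), (9, 1), (9, 4), (9, 7), (9, 8), (9, 11), (9, 14), (10, 4), (10, 11), (13, 4), (13, 11), (14, 1), (14, 4), (14, 7), (14, 8), (14, 11), (14, 14)]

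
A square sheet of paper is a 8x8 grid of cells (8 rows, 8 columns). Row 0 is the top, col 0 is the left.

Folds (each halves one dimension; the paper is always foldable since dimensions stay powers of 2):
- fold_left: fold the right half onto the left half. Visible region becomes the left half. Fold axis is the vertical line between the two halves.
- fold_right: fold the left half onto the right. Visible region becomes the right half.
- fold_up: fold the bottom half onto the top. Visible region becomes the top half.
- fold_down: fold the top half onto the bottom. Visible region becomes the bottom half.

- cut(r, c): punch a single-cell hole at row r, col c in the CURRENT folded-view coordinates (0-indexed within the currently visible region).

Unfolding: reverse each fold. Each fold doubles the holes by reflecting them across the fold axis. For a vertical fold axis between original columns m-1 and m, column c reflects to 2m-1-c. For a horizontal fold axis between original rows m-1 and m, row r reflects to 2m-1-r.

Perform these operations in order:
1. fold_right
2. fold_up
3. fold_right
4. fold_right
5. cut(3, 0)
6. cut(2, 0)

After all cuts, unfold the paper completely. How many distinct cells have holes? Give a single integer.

Op 1 fold_right: fold axis v@4; visible region now rows[0,8) x cols[4,8) = 8x4
Op 2 fold_up: fold axis h@4; visible region now rows[0,4) x cols[4,8) = 4x4
Op 3 fold_right: fold axis v@6; visible region now rows[0,4) x cols[6,8) = 4x2
Op 4 fold_right: fold axis v@7; visible region now rows[0,4) x cols[7,8) = 4x1
Op 5 cut(3, 0): punch at orig (3,7); cuts so far [(3, 7)]; region rows[0,4) x cols[7,8) = 4x1
Op 6 cut(2, 0): punch at orig (2,7); cuts so far [(2, 7), (3, 7)]; region rows[0,4) x cols[7,8) = 4x1
Unfold 1 (reflect across v@7): 4 holes -> [(2, 6), (2, 7), (3, 6), (3, 7)]
Unfold 2 (reflect across v@6): 8 holes -> [(2, 4), (2, 5), (2, 6), (2, 7), (3, 4), (3, 5), (3, 6), (3, 7)]
Unfold 3 (reflect across h@4): 16 holes -> [(2, 4), (2, 5), (2, 6), (2, 7), (3, 4), (3, 5), (3, 6), (3, 7), (4, 4), (4, 5), (4, 6), (4, 7), (5, 4), (5, 5), (5, 6), (5, 7)]
Unfold 4 (reflect across v@4): 32 holes -> [(2, 0), (2, 1), (2, 2), (2, 3), (2, 4), (2, 5), (2, 6), (2, 7), (3, 0), (3, 1), (3, 2), (3, 3), (3, 4), (3, 5), (3, 6), (3, 7), (4, 0), (4, 1), (4, 2), (4, 3), (4, 4), (4, 5), (4, 6), (4, 7), (5, 0), (5, 1), (5, 2), (5, 3), (5, 4), (5, 5), (5, 6), (5, 7)]

Answer: 32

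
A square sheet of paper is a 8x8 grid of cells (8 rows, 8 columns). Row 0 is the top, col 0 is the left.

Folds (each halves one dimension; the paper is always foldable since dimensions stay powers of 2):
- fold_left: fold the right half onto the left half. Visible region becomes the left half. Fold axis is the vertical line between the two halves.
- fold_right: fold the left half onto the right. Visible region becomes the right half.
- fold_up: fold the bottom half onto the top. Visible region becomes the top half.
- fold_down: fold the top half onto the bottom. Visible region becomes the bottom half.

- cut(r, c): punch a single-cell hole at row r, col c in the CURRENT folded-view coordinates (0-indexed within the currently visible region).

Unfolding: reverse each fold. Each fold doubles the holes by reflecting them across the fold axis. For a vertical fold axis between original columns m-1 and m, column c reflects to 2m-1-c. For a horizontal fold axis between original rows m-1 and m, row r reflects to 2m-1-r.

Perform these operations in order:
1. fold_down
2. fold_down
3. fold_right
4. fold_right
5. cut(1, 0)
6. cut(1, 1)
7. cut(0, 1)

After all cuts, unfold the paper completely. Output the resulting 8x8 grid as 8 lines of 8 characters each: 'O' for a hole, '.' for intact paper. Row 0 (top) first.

Op 1 fold_down: fold axis h@4; visible region now rows[4,8) x cols[0,8) = 4x8
Op 2 fold_down: fold axis h@6; visible region now rows[6,8) x cols[0,8) = 2x8
Op 3 fold_right: fold axis v@4; visible region now rows[6,8) x cols[4,8) = 2x4
Op 4 fold_right: fold axis v@6; visible region now rows[6,8) x cols[6,8) = 2x2
Op 5 cut(1, 0): punch at orig (7,6); cuts so far [(7, 6)]; region rows[6,8) x cols[6,8) = 2x2
Op 6 cut(1, 1): punch at orig (7,7); cuts so far [(7, 6), (7, 7)]; region rows[6,8) x cols[6,8) = 2x2
Op 7 cut(0, 1): punch at orig (6,7); cuts so far [(6, 7), (7, 6), (7, 7)]; region rows[6,8) x cols[6,8) = 2x2
Unfold 1 (reflect across v@6): 6 holes -> [(6, 4), (6, 7), (7, 4), (7, 5), (7, 6), (7, 7)]
Unfold 2 (reflect across v@4): 12 holes -> [(6, 0), (6, 3), (6, 4), (6, 7), (7, 0), (7, 1), (7, 2), (7, 3), (7, 4), (7, 5), (7, 6), (7, 7)]
Unfold 3 (reflect across h@6): 24 holes -> [(4, 0), (4, 1), (4, 2), (4, 3), (4, 4), (4, 5), (4, 6), (4, 7), (5, 0), (5, 3), (5, 4), (5, 7), (6, 0), (6, 3), (6, 4), (6, 7), (7, 0), (7, 1), (7, 2), (7, 3), (7, 4), (7, 5), (7, 6), (7, 7)]
Unfold 4 (reflect across h@4): 48 holes -> [(0, 0), (0, 1), (0, 2), (0, 3), (0, 4), (0, 5), (0, 6), (0, 7), (1, 0), (1, 3), (1, 4), (1, 7), (2, 0), (2, 3), (2, 4), (2, 7), (3, 0), (3, 1), (3, 2), (3, 3), (3, 4), (3, 5), (3, 6), (3, 7), (4, 0), (4, 1), (4, 2), (4, 3), (4, 4), (4, 5), (4, 6), (4, 7), (5, 0), (5, 3), (5, 4), (5, 7), (6, 0), (6, 3), (6, 4), (6, 7), (7, 0), (7, 1), (7, 2), (7, 3), (7, 4), (7, 5), (7, 6), (7, 7)]

Answer: OOOOOOOO
O..OO..O
O..OO..O
OOOOOOOO
OOOOOOOO
O..OO..O
O..OO..O
OOOOOOOO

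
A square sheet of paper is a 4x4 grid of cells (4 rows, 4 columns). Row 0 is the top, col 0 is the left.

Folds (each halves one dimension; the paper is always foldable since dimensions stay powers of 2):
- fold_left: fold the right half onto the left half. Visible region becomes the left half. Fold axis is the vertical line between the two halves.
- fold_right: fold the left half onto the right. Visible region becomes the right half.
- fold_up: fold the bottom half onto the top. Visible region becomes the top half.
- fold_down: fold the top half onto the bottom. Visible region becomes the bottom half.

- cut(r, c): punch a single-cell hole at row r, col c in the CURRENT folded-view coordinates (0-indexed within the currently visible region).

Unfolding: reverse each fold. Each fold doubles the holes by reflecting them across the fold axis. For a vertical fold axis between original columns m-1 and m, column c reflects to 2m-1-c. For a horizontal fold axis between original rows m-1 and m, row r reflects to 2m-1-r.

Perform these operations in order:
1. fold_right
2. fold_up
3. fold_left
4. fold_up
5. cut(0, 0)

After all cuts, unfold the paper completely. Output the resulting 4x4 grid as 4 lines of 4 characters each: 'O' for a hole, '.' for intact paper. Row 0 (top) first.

Answer: OOOO
OOOO
OOOO
OOOO

Derivation:
Op 1 fold_right: fold axis v@2; visible region now rows[0,4) x cols[2,4) = 4x2
Op 2 fold_up: fold axis h@2; visible region now rows[0,2) x cols[2,4) = 2x2
Op 3 fold_left: fold axis v@3; visible region now rows[0,2) x cols[2,3) = 2x1
Op 4 fold_up: fold axis h@1; visible region now rows[0,1) x cols[2,3) = 1x1
Op 5 cut(0, 0): punch at orig (0,2); cuts so far [(0, 2)]; region rows[0,1) x cols[2,3) = 1x1
Unfold 1 (reflect across h@1): 2 holes -> [(0, 2), (1, 2)]
Unfold 2 (reflect across v@3): 4 holes -> [(0, 2), (0, 3), (1, 2), (1, 3)]
Unfold 3 (reflect across h@2): 8 holes -> [(0, 2), (0, 3), (1, 2), (1, 3), (2, 2), (2, 3), (3, 2), (3, 3)]
Unfold 4 (reflect across v@2): 16 holes -> [(0, 0), (0, 1), (0, 2), (0, 3), (1, 0), (1, 1), (1, 2), (1, 3), (2, 0), (2, 1), (2, 2), (2, 3), (3, 0), (3, 1), (3, 2), (3, 3)]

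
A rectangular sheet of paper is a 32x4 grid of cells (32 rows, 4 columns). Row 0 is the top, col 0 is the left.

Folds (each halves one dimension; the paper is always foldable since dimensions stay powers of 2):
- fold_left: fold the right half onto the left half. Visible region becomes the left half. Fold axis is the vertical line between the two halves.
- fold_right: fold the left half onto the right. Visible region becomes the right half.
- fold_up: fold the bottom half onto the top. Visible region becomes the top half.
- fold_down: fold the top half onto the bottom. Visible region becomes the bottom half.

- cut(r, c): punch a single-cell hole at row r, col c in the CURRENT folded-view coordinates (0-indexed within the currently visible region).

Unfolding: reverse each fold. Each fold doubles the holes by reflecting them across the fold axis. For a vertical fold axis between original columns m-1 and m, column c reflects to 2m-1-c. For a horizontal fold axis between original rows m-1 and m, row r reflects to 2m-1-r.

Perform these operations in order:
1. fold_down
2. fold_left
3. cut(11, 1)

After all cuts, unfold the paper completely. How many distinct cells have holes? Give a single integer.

Answer: 4

Derivation:
Op 1 fold_down: fold axis h@16; visible region now rows[16,32) x cols[0,4) = 16x4
Op 2 fold_left: fold axis v@2; visible region now rows[16,32) x cols[0,2) = 16x2
Op 3 cut(11, 1): punch at orig (27,1); cuts so far [(27, 1)]; region rows[16,32) x cols[0,2) = 16x2
Unfold 1 (reflect across v@2): 2 holes -> [(27, 1), (27, 2)]
Unfold 2 (reflect across h@16): 4 holes -> [(4, 1), (4, 2), (27, 1), (27, 2)]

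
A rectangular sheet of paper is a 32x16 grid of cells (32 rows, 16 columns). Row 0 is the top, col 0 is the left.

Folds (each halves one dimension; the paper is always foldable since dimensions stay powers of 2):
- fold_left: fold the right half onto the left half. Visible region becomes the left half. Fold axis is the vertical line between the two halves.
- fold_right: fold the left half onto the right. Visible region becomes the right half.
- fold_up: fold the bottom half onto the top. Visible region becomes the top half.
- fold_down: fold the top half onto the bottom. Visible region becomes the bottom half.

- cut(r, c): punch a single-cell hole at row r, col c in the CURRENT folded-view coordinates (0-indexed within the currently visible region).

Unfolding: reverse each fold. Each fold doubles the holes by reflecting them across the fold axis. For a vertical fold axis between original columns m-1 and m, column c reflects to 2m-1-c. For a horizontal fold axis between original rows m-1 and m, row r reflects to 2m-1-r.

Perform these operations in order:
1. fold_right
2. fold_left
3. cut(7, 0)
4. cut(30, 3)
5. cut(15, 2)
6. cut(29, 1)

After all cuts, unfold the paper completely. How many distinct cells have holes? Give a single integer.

Op 1 fold_right: fold axis v@8; visible region now rows[0,32) x cols[8,16) = 32x8
Op 2 fold_left: fold axis v@12; visible region now rows[0,32) x cols[8,12) = 32x4
Op 3 cut(7, 0): punch at orig (7,8); cuts so far [(7, 8)]; region rows[0,32) x cols[8,12) = 32x4
Op 4 cut(30, 3): punch at orig (30,11); cuts so far [(7, 8), (30, 11)]; region rows[0,32) x cols[8,12) = 32x4
Op 5 cut(15, 2): punch at orig (15,10); cuts so far [(7, 8), (15, 10), (30, 11)]; region rows[0,32) x cols[8,12) = 32x4
Op 6 cut(29, 1): punch at orig (29,9); cuts so far [(7, 8), (15, 10), (29, 9), (30, 11)]; region rows[0,32) x cols[8,12) = 32x4
Unfold 1 (reflect across v@12): 8 holes -> [(7, 8), (7, 15), (15, 10), (15, 13), (29, 9), (29, 14), (30, 11), (30, 12)]
Unfold 2 (reflect across v@8): 16 holes -> [(7, 0), (7, 7), (7, 8), (7, 15), (15, 2), (15, 5), (15, 10), (15, 13), (29, 1), (29, 6), (29, 9), (29, 14), (30, 3), (30, 4), (30, 11), (30, 12)]

Answer: 16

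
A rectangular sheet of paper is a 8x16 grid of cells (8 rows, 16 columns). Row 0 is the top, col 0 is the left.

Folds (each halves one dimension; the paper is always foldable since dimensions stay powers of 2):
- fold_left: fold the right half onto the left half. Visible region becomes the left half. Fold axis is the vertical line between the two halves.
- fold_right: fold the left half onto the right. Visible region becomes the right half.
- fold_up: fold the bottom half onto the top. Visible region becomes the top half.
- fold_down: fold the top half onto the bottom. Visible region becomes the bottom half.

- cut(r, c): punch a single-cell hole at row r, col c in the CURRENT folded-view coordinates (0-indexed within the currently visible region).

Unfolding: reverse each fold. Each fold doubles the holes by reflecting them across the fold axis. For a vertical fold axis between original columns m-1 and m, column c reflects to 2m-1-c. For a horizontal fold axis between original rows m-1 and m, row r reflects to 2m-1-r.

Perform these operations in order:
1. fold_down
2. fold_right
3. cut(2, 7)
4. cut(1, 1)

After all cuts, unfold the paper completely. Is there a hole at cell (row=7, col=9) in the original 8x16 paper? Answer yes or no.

Answer: no

Derivation:
Op 1 fold_down: fold axis h@4; visible region now rows[4,8) x cols[0,16) = 4x16
Op 2 fold_right: fold axis v@8; visible region now rows[4,8) x cols[8,16) = 4x8
Op 3 cut(2, 7): punch at orig (6,15); cuts so far [(6, 15)]; region rows[4,8) x cols[8,16) = 4x8
Op 4 cut(1, 1): punch at orig (5,9); cuts so far [(5, 9), (6, 15)]; region rows[4,8) x cols[8,16) = 4x8
Unfold 1 (reflect across v@8): 4 holes -> [(5, 6), (5, 9), (6, 0), (6, 15)]
Unfold 2 (reflect across h@4): 8 holes -> [(1, 0), (1, 15), (2, 6), (2, 9), (5, 6), (5, 9), (6, 0), (6, 15)]
Holes: [(1, 0), (1, 15), (2, 6), (2, 9), (5, 6), (5, 9), (6, 0), (6, 15)]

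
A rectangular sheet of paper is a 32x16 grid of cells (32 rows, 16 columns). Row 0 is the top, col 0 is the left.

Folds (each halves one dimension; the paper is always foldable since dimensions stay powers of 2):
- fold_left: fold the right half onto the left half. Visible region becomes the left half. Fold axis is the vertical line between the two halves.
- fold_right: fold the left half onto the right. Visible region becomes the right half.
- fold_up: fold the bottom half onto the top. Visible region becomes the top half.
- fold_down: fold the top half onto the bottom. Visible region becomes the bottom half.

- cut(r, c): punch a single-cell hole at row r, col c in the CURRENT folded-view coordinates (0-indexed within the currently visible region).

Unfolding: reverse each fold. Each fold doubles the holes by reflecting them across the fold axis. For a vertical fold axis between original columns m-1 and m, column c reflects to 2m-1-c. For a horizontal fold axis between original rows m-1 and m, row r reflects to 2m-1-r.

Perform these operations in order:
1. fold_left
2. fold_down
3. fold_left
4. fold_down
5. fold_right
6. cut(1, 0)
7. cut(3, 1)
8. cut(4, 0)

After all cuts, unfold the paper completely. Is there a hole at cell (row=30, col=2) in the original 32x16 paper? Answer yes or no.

Answer: no

Derivation:
Op 1 fold_left: fold axis v@8; visible region now rows[0,32) x cols[0,8) = 32x8
Op 2 fold_down: fold axis h@16; visible region now rows[16,32) x cols[0,8) = 16x8
Op 3 fold_left: fold axis v@4; visible region now rows[16,32) x cols[0,4) = 16x4
Op 4 fold_down: fold axis h@24; visible region now rows[24,32) x cols[0,4) = 8x4
Op 5 fold_right: fold axis v@2; visible region now rows[24,32) x cols[2,4) = 8x2
Op 6 cut(1, 0): punch at orig (25,2); cuts so far [(25, 2)]; region rows[24,32) x cols[2,4) = 8x2
Op 7 cut(3, 1): punch at orig (27,3); cuts so far [(25, 2), (27, 3)]; region rows[24,32) x cols[2,4) = 8x2
Op 8 cut(4, 0): punch at orig (28,2); cuts so far [(25, 2), (27, 3), (28, 2)]; region rows[24,32) x cols[2,4) = 8x2
Unfold 1 (reflect across v@2): 6 holes -> [(25, 1), (25, 2), (27, 0), (27, 3), (28, 1), (28, 2)]
Unfold 2 (reflect across h@24): 12 holes -> [(19, 1), (19, 2), (20, 0), (20, 3), (22, 1), (22, 2), (25, 1), (25, 2), (27, 0), (27, 3), (28, 1), (28, 2)]
Unfold 3 (reflect across v@4): 24 holes -> [(19, 1), (19, 2), (19, 5), (19, 6), (20, 0), (20, 3), (20, 4), (20, 7), (22, 1), (22, 2), (22, 5), (22, 6), (25, 1), (25, 2), (25, 5), (25, 6), (27, 0), (27, 3), (27, 4), (27, 7), (28, 1), (28, 2), (28, 5), (28, 6)]
Unfold 4 (reflect across h@16): 48 holes -> [(3, 1), (3, 2), (3, 5), (3, 6), (4, 0), (4, 3), (4, 4), (4, 7), (6, 1), (6, 2), (6, 5), (6, 6), (9, 1), (9, 2), (9, 5), (9, 6), (11, 0), (11, 3), (11, 4), (11, 7), (12, 1), (12, 2), (12, 5), (12, 6), (19, 1), (19, 2), (19, 5), (19, 6), (20, 0), (20, 3), (20, 4), (20, 7), (22, 1), (22, 2), (22, 5), (22, 6), (25, 1), (25, 2), (25, 5), (25, 6), (27, 0), (27, 3), (27, 4), (27, 7), (28, 1), (28, 2), (28, 5), (28, 6)]
Unfold 5 (reflect across v@8): 96 holes -> [(3, 1), (3, 2), (3, 5), (3, 6), (3, 9), (3, 10), (3, 13), (3, 14), (4, 0), (4, 3), (4, 4), (4, 7), (4, 8), (4, 11), (4, 12), (4, 15), (6, 1), (6, 2), (6, 5), (6, 6), (6, 9), (6, 10), (6, 13), (6, 14), (9, 1), (9, 2), (9, 5), (9, 6), (9, 9), (9, 10), (9, 13), (9, 14), (11, 0), (11, 3), (11, 4), (11, 7), (11, 8), (11, 11), (11, 12), (11, 15), (12, 1), (12, 2), (12, 5), (12, 6), (12, 9), (12, 10), (12, 13), (12, 14), (19, 1), (19, 2), (19, 5), (19, 6), (19, 9), (19, 10), (19, 13), (19, 14), (20, 0), (20, 3), (20, 4), (20, 7), (20, 8), (20, 11), (20, 12), (20, 15), (22, 1), (22, 2), (22, 5), (22, 6), (22, 9), (22, 10), (22, 13), (22, 14), (25, 1), (25, 2), (25, 5), (25, 6), (25, 9), (25, 10), (25, 13), (25, 14), (27, 0), (27, 3), (27, 4), (27, 7), (27, 8), (27, 11), (27, 12), (27, 15), (28, 1), (28, 2), (28, 5), (28, 6), (28, 9), (28, 10), (28, 13), (28, 14)]
Holes: [(3, 1), (3, 2), (3, 5), (3, 6), (3, 9), (3, 10), (3, 13), (3, 14), (4, 0), (4, 3), (4, 4), (4, 7), (4, 8), (4, 11), (4, 12), (4, 15), (6, 1), (6, 2), (6, 5), (6, 6), (6, 9), (6, 10), (6, 13), (6, 14), (9, 1), (9, 2), (9, 5), (9, 6), (9, 9), (9, 10), (9, 13), (9, 14), (11, 0), (11, 3), (11, 4), (11, 7), (11, 8), (11, 11), (11, 12), (11, 15), (12, 1), (12, 2), (12, 5), (12, 6), (12, 9), (12, 10), (12, 13), (12, 14), (19, 1), (19, 2), (19, 5), (19, 6), (19, 9), (19, 10), (19, 13), (19, 14), (20, 0), (20, 3), (20, 4), (20, 7), (20, 8), (20, 11), (20, 12), (20, 15), (22, 1), (22, 2), (22, 5), (22, 6), (22, 9), (22, 10), (22, 13), (22, 14), (25, 1), (25, 2), (25, 5), (25, 6), (25, 9), (25, 10), (25, 13), (25, 14), (27, 0), (27, 3), (27, 4), (27, 7), (27, 8), (27, 11), (27, 12), (27, 15), (28, 1), (28, 2), (28, 5), (28, 6), (28, 9), (28, 10), (28, 13), (28, 14)]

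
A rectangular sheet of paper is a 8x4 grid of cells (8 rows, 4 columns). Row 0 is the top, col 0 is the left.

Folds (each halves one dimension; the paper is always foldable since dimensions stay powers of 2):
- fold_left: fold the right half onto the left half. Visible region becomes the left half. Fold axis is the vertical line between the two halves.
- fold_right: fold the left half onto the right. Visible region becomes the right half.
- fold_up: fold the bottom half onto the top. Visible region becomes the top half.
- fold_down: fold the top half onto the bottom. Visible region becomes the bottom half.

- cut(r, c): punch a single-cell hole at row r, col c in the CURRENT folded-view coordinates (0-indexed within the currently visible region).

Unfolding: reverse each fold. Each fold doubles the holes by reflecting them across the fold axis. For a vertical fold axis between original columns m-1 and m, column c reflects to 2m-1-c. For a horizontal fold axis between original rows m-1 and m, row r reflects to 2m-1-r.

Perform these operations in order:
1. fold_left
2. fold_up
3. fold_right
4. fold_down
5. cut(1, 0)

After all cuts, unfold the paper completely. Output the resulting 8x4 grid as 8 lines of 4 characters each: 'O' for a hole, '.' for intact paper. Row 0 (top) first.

Answer: OOOO
....
....
OOOO
OOOO
....
....
OOOO

Derivation:
Op 1 fold_left: fold axis v@2; visible region now rows[0,8) x cols[0,2) = 8x2
Op 2 fold_up: fold axis h@4; visible region now rows[0,4) x cols[0,2) = 4x2
Op 3 fold_right: fold axis v@1; visible region now rows[0,4) x cols[1,2) = 4x1
Op 4 fold_down: fold axis h@2; visible region now rows[2,4) x cols[1,2) = 2x1
Op 5 cut(1, 0): punch at orig (3,1); cuts so far [(3, 1)]; region rows[2,4) x cols[1,2) = 2x1
Unfold 1 (reflect across h@2): 2 holes -> [(0, 1), (3, 1)]
Unfold 2 (reflect across v@1): 4 holes -> [(0, 0), (0, 1), (3, 0), (3, 1)]
Unfold 3 (reflect across h@4): 8 holes -> [(0, 0), (0, 1), (3, 0), (3, 1), (4, 0), (4, 1), (7, 0), (7, 1)]
Unfold 4 (reflect across v@2): 16 holes -> [(0, 0), (0, 1), (0, 2), (0, 3), (3, 0), (3, 1), (3, 2), (3, 3), (4, 0), (4, 1), (4, 2), (4, 3), (7, 0), (7, 1), (7, 2), (7, 3)]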